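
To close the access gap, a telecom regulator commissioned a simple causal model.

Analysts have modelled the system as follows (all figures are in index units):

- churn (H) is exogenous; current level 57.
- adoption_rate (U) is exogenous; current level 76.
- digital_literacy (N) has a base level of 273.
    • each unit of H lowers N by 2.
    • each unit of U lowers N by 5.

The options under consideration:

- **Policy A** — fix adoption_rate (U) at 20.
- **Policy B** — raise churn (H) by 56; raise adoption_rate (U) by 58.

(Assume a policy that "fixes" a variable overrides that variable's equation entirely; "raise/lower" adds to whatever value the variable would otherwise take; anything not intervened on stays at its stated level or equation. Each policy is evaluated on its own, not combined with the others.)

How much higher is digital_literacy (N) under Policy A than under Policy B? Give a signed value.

682

Policy A (U := 20):
  H = 57
  U = 20
  N = 273 − 2·57 − 5·20 = 59
Policy B (H + 56, U + 58):
  H = 57 + 56 = 113
  U = 76 + 58 = 134
  N = 273 − 2·113 − 5·134 = -623
N: 59 − (-623) = 682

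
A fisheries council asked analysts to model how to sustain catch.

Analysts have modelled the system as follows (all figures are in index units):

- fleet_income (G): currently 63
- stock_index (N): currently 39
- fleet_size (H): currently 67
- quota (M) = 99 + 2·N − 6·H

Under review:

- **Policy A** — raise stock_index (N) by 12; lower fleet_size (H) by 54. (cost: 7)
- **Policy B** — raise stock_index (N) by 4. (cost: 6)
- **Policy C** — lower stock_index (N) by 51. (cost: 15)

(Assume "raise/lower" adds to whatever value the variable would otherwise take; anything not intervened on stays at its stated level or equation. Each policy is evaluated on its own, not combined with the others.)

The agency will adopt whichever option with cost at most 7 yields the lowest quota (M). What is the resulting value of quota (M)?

Policy A (N + 12, H − 54):
  N = 39 + 12 = 51
  H = 67 − 54 = 13
  M = 99 + 2·51 − 6·13 = 123
Policy B (N + 4):
  N = 39 + 4 = 43
  H = 67
  M = 99 + 2·43 − 6·67 = -217
Comparing — Policy A: M=123, Policy B: M=-217. Lowest is -217 (Policy B).

-217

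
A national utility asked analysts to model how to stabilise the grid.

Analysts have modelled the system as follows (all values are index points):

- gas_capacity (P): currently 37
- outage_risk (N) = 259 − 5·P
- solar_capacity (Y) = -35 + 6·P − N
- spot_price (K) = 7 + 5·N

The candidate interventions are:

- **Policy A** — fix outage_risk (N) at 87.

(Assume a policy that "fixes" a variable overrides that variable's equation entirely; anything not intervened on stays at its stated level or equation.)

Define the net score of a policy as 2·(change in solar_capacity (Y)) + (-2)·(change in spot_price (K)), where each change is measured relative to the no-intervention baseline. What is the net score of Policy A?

Baseline:
  P = 37
  N = 259 − 5·37 = 74
  Y = -35 + 6·37 − 74 = 113
  K = 7 + 5·74 = 377
Policy A (N := 87):
  P = 37
  N = 87
  Y = -35 + 6·37 − 87 = 100
  K = 7 + 5·87 = 442
ΔY = 100 − 113 = -13; ΔK = 442 − 377 = 65
Score = 2·(-13) + (-2)·65 = -156

-156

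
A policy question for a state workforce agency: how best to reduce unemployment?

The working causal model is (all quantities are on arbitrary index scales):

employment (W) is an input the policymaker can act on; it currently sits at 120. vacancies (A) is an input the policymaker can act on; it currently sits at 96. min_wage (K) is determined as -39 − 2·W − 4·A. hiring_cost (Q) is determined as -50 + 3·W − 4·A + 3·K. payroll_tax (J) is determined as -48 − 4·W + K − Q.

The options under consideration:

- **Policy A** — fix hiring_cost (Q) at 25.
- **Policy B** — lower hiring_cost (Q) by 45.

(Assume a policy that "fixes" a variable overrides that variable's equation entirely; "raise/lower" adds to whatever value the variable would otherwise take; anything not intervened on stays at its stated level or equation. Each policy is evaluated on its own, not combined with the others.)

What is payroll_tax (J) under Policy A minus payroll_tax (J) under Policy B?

Policy A (Q := 25):
  W = 120
  A = 96
  K = -39 − 2·120 − 4·96 = -663
  Q = 25
  J = -48 − 4·120 + (-663) − 25 = -1216
Policy B (Q − 45):
  W = 120
  A = 96
  K = -39 − 2·120 − 4·96 = -663
  Q = -50 + 3·120 − 4·96 + 3·(-663) (−45 from intervention) = -2108
  J = -48 − 4·120 + (-663) − (-2108) = 917
J: -1216 − 917 = -2133

-2133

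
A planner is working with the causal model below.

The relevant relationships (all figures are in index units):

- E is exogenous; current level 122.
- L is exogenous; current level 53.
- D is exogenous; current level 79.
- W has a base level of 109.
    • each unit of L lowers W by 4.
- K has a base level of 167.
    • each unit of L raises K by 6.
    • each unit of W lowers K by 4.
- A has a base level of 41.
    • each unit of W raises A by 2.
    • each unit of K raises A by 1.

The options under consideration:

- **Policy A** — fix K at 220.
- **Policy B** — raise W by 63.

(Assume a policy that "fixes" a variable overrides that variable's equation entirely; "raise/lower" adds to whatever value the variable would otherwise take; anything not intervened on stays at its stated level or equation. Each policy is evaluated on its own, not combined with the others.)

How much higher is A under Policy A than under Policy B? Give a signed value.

Policy A (K := 220):
  L = 53
  W = 109 − 4·53 = -103
  K = 220
  A = 41 + 2·(-103) + 220 = 55
Policy B (W + 63):
  L = 53
  W = 109 − 4·53 (+63 from intervention) = -40
  K = 167 + 6·53 − 4·(-40) = 645
  A = 41 + 2·(-40) + 645 = 606
A: 55 − 606 = -551

-551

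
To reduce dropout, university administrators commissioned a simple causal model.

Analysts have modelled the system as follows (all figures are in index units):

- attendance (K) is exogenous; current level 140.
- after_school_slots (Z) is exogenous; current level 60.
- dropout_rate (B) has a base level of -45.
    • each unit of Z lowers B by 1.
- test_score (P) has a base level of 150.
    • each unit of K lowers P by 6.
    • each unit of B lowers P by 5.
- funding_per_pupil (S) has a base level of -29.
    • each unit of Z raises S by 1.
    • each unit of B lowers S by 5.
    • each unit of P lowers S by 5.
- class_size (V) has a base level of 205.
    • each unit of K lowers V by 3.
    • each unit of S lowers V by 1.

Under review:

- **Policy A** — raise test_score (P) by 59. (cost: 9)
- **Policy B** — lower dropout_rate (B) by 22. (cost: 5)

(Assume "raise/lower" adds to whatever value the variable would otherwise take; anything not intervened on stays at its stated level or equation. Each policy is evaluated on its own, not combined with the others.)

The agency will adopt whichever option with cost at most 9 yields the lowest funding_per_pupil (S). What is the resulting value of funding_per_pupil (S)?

Policy A (P + 59):
  K = 140
  Z = 60
  B = -45 − 60 = -105
  P = 150 − 6·140 − 5·(-105) (+59 from intervention) = -106
  S = -29 + 60 − 5·(-105) − 5·(-106) = 1086
Policy B (B − 22):
  K = 140
  Z = 60
  B = -45 − 60 (−22 from intervention) = -127
  P = 150 − 6·140 − 5·(-127) = -55
  S = -29 + 60 − 5·(-127) − 5·(-55) = 941
Comparing — Policy A: S=1086, Policy B: S=941. Lowest is 941 (Policy B).

941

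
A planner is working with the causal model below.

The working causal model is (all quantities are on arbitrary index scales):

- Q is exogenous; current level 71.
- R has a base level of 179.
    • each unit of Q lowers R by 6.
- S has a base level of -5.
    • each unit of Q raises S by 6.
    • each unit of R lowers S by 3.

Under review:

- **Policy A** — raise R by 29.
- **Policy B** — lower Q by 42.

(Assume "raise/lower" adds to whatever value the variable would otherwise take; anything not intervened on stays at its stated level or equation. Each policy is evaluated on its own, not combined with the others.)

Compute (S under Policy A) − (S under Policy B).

921

Policy A (R + 29):
  Q = 71
  R = 179 − 6·71 (+29 from intervention) = -218
  S = -5 + 6·71 − 3·(-218) = 1075
Policy B (Q − 42):
  Q = 71 − 42 = 29
  R = 179 − 6·29 = 5
  S = -5 + 6·29 − 3·5 = 154
S: 1075 − 154 = 921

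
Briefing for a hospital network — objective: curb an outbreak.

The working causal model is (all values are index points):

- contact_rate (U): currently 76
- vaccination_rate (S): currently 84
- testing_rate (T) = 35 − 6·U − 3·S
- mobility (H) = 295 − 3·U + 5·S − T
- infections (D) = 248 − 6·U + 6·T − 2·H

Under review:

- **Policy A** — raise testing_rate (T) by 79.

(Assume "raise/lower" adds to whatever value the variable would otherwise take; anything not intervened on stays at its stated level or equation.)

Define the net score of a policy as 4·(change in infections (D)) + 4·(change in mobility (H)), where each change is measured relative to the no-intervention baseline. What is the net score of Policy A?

Baseline:
  U = 76
  S = 84
  T = 35 − 6·76 − 3·84 = -673
  H = 295 − 3·76 + 5·84 − (-673) = 1160
  D = 248 − 6·76 + 6·(-673) − 2·1160 = -6566
Policy A (T + 79):
  U = 76
  S = 84
  T = 35 − 6·76 − 3·84 (+79 from intervention) = -594
  H = 295 − 3·76 + 5·84 − (-594) = 1081
  D = 248 − 6·76 + 6·(-594) − 2·1081 = -5934
ΔD = -5934 − (-6566) = 632; ΔH = 1081 − 1160 = -79
Score = 4·632 + 4·(-79) = 2212

2212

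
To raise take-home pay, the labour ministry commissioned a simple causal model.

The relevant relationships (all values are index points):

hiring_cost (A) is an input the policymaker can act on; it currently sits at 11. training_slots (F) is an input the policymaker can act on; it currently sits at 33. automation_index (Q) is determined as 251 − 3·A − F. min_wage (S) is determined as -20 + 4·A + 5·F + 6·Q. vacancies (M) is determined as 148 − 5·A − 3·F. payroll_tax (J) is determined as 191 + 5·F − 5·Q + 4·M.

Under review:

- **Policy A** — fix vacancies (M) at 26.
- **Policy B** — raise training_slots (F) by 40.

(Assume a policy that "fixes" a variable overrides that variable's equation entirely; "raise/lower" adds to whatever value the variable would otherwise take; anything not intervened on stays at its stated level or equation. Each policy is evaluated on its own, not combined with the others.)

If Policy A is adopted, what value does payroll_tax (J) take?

-465

Policy A (M := 26):
  A = 11
  F = 33
  Q = 251 − 3·11 − 33 = 185
  M = 26
  J = 191 + 5·33 − 5·185 + 4·26 = -465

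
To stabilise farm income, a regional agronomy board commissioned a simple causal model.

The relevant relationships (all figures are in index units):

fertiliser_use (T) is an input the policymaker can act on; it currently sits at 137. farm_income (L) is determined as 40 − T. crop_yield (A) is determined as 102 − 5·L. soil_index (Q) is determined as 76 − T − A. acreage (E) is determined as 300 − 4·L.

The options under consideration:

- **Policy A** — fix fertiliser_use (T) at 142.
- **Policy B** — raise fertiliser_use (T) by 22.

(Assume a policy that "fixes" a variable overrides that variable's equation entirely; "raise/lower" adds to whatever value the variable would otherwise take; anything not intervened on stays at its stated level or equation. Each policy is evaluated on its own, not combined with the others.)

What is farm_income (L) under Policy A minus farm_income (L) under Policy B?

17

Policy A (T := 142):
  T = 142
  L = 40 − 142 = -102
Policy B (T + 22):
  T = 137 + 22 = 159
  L = 40 − 159 = -119
L: -102 − (-119) = 17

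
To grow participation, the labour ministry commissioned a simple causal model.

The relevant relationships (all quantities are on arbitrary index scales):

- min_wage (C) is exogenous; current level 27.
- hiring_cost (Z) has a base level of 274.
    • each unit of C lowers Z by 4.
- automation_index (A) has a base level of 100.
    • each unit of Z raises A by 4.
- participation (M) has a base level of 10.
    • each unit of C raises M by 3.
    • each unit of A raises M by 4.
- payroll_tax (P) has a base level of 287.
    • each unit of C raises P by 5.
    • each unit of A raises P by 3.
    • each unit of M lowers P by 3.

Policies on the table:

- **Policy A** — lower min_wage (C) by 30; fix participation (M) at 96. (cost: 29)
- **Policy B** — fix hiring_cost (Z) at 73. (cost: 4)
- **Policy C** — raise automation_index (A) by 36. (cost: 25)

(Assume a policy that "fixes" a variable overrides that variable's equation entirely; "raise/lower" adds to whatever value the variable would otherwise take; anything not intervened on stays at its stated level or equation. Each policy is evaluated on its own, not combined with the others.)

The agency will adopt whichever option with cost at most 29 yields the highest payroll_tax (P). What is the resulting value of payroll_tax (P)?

Policy A (C − 30, M := 96):
  C = 27 − 30 = -3
  Z = 274 − 4·(-3) = 286
  A = 100 + 4·286 = 1244
  M = 96
  P = 287 + 5·(-3) + 3·1244 − 3·96 = 3716
Policy B (Z := 73):
  C = 27
  Z = 73
  A = 100 + 4·73 = 392
  M = 10 + 3·27 + 4·392 = 1659
  P = 287 + 5·27 + 3·392 − 3·1659 = -3379
Policy C (A + 36):
  C = 27
  Z = 274 − 4·27 = 166
  A = 100 + 4·166 (+36 from intervention) = 800
  M = 10 + 3·27 + 4·800 = 3291
  P = 287 + 5·27 + 3·800 − 3·3291 = -7051
Comparing — Policy A: P=3716, Policy B: P=-3379, Policy C: P=-7051. Highest is 3716 (Policy A).

3716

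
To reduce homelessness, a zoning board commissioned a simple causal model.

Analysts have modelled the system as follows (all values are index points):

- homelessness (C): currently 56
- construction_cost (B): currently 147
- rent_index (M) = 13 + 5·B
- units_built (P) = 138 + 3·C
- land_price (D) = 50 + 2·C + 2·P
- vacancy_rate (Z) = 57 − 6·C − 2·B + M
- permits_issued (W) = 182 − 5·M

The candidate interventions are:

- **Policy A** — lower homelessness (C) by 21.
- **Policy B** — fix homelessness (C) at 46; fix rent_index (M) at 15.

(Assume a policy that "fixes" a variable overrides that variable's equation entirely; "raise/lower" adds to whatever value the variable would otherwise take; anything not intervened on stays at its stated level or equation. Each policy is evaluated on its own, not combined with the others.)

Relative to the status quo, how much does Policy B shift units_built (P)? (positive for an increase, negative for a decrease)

Baseline:
  C = 56
  P = 138 + 3·56 = 306
Policy B (C := 46, M := 15):
  C = 46
  P = 138 + 3·46 = 276
Change in P: 276 − 306 = -30

-30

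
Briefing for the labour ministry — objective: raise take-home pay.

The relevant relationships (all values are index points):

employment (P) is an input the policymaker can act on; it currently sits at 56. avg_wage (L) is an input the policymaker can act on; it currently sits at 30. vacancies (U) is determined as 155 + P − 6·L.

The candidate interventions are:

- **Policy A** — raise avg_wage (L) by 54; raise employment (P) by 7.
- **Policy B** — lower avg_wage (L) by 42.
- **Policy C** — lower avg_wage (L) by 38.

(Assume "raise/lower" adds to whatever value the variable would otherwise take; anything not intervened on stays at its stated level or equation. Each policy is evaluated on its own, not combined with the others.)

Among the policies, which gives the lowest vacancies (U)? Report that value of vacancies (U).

-286

Policy A (L + 54, P + 7):
  P = 56 + 7 = 63
  L = 30 + 54 = 84
  U = 155 + 63 − 6·84 = -286
Policy B (L − 42):
  P = 56
  L = 30 − 42 = -12
  U = 155 + 56 − 6·(-12) = 283
Policy C (L − 38):
  P = 56
  L = 30 − 38 = -8
  U = 155 + 56 − 6·(-8) = 259
Comparing — Policy A: U=-286, Policy B: U=283, Policy C: U=259. Lowest is -286 (Policy A).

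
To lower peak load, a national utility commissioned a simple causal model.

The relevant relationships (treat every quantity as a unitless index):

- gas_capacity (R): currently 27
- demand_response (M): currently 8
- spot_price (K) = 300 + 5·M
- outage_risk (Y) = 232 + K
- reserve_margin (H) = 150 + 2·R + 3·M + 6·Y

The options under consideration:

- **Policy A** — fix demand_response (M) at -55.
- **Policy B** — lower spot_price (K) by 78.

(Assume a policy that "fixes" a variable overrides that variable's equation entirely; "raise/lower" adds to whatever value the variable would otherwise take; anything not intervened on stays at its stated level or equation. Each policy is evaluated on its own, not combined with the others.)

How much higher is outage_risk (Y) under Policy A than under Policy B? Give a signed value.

-237

Policy A (M := -55):
  M = -55
  K = 300 + 5·(-55) = 25
  Y = 232 + 25 = 257
Policy B (K − 78):
  M = 8
  K = 300 + 5·8 (−78 from intervention) = 262
  Y = 232 + 262 = 494
Y: 257 − 494 = -237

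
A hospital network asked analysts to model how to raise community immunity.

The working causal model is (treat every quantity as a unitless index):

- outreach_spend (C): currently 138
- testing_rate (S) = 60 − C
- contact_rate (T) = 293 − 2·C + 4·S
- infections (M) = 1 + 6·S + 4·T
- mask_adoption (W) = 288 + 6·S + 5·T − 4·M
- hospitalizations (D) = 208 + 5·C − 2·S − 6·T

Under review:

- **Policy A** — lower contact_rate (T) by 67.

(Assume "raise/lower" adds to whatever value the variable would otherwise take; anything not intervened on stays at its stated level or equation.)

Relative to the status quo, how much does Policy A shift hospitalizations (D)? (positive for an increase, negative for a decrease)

Baseline:
  C = 138
  S = 60 − 138 = -78
  T = 293 − 2·138 + 4·(-78) = -295
  D = 208 + 5·138 − 2·(-78) − 6·(-295) = 2824
Policy A (T − 67):
  C = 138
  S = 60 − 138 = -78
  T = 293 − 2·138 + 4·(-78) (−67 from intervention) = -362
  D = 208 + 5·138 − 2·(-78) − 6·(-362) = 3226
Change in D: 3226 − 2824 = 402

402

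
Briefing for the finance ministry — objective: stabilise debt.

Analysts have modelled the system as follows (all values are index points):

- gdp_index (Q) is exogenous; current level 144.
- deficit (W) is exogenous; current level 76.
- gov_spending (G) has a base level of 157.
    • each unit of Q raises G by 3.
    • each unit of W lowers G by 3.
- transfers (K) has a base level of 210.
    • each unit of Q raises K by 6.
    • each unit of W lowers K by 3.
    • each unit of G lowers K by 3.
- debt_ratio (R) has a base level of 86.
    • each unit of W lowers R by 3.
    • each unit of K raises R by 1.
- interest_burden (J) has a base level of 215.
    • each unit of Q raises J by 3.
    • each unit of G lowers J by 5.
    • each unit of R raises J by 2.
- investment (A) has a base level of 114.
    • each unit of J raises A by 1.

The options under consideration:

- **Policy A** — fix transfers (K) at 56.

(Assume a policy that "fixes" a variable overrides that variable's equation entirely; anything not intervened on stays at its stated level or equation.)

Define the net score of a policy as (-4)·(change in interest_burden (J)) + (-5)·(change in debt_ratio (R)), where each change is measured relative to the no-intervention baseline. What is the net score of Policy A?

Baseline:
  Q = 144
  W = 76
  G = 157 + 3·144 − 3·76 = 361
  K = 210 + 6·144 − 3·76 − 3·361 = -237
  R = 86 − 3·76 + (-237) = -379
  J = 215 + 3·144 − 5·361 + 2·(-379) = -1916
Policy A (K := 56):
  Q = 144
  W = 76
  G = 157 + 3·144 − 3·76 = 361
  K = 56
  R = 86 − 3·76 + 56 = -86
  J = 215 + 3·144 − 5·361 + 2·(-86) = -1330
ΔJ = -1330 − (-1916) = 586; ΔR = -86 − (-379) = 293
Score = (-4)·586 + (-5)·293 = -3809

-3809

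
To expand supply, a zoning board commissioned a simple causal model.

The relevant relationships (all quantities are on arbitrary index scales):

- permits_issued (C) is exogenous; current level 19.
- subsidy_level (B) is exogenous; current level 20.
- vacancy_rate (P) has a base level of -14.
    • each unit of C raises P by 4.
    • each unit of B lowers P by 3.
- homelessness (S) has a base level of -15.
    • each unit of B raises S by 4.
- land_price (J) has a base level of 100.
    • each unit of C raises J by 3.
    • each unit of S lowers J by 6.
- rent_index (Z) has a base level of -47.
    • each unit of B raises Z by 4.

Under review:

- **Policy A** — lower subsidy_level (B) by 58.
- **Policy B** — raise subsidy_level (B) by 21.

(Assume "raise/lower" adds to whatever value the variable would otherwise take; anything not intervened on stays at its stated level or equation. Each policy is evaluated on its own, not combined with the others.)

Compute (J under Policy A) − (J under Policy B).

1896

Policy A (B − 58):
  C = 19
  B = 20 − 58 = -38
  S = -15 + 4·(-38) = -167
  J = 100 + 3·19 − 6·(-167) = 1159
Policy B (B + 21):
  C = 19
  B = 20 + 21 = 41
  S = -15 + 4·41 = 149
  J = 100 + 3·19 − 6·149 = -737
J: 1159 − (-737) = 1896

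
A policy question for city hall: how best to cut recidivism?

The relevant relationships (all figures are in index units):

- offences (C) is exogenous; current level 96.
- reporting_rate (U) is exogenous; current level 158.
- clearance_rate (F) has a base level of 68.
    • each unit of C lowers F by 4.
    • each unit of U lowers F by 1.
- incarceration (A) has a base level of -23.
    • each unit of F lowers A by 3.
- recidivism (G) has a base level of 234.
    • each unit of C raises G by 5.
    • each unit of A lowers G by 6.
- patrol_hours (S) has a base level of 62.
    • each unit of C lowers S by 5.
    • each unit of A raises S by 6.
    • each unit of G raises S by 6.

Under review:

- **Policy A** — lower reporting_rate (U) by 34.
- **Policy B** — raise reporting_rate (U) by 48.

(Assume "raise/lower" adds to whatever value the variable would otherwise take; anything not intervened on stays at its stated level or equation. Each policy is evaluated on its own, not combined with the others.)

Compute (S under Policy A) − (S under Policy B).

Policy A (U − 34):
  C = 96
  U = 158 − 34 = 124
  F = 68 − 4·96 − 124 = -440
  A = -23 − 3·(-440) = 1297
  G = 234 + 5·96 − 6·1297 = -7068
  S = 62 − 5·96 + 6·1297 + 6·(-7068) = -35044
Policy B (U + 48):
  C = 96
  U = 158 + 48 = 206
  F = 68 − 4·96 − 206 = -522
  A = -23 − 3·(-522) = 1543
  G = 234 + 5·96 − 6·1543 = -8544
  S = 62 − 5·96 + 6·1543 + 6·(-8544) = -42424
S: -35044 − (-42424) = 7380

7380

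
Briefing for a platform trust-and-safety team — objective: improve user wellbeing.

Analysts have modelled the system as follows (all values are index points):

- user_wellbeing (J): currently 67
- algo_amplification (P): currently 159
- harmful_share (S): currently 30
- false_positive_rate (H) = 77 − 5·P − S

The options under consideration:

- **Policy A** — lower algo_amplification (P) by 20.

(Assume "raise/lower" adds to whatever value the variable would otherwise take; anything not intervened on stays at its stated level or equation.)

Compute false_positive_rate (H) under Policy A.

-648

Policy A (P − 20):
  P = 159 − 20 = 139
  S = 30
  H = 77 − 5·139 − 30 = -648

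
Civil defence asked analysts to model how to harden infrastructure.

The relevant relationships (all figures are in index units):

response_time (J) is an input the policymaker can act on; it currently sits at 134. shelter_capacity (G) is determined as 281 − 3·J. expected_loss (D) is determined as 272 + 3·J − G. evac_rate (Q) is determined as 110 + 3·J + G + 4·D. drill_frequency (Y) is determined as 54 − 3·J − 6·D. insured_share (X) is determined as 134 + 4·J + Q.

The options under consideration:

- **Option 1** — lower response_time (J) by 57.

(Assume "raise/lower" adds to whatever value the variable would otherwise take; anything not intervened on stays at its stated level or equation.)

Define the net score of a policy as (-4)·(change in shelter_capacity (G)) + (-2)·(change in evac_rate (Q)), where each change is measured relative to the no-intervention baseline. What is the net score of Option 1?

Baseline:
  J = 134
  G = 281 − 3·134 = -121
  D = 272 + 3·134 − (-121) = 795
  Q = 110 + 3·134 + (-121) + 4·795 = 3571
Option 1 (J − 57):
  J = 134 − 57 = 77
  G = 281 − 3·77 = 50
  D = 272 + 3·77 − 50 = 453
  Q = 110 + 3·77 + 50 + 4·453 = 2203
ΔG = 50 − (-121) = 171; ΔQ = 2203 − 3571 = -1368
Score = (-4)·171 + (-2)·(-1368) = 2052

2052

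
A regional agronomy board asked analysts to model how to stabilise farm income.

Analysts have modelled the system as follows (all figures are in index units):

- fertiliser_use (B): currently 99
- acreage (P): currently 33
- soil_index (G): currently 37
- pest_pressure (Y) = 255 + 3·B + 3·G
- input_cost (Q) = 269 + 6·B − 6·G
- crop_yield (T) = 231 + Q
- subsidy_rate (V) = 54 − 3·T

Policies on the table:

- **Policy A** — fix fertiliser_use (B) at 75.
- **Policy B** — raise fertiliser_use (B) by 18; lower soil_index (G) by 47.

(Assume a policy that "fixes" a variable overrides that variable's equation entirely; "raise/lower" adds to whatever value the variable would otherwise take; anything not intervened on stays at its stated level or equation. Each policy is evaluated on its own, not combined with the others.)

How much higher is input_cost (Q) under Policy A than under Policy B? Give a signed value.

Policy A (B := 75):
  B = 75
  G = 37
  Q = 269 + 6·75 − 6·37 = 497
Policy B (B + 18, G − 47):
  B = 99 + 18 = 117
  G = 37 − 47 = -10
  Q = 269 + 6·117 − 6·(-10) = 1031
Q: 497 − 1031 = -534

-534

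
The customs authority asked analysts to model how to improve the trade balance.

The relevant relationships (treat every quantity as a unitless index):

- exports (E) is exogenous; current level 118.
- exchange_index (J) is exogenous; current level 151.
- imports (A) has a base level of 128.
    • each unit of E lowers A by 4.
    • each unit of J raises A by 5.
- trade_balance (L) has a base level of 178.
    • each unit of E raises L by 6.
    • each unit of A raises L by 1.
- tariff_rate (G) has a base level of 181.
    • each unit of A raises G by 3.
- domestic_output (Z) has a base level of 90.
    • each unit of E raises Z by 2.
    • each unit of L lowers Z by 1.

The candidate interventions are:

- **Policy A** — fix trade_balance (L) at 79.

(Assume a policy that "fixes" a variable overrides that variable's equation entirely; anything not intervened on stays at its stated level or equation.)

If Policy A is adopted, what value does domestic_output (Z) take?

Policy A (L := 79):
  E = 118
  J = 151
  A = 128 − 4·118 + 5·151 = 411
  L = 79
  Z = 90 + 2·118 − 79 = 247

247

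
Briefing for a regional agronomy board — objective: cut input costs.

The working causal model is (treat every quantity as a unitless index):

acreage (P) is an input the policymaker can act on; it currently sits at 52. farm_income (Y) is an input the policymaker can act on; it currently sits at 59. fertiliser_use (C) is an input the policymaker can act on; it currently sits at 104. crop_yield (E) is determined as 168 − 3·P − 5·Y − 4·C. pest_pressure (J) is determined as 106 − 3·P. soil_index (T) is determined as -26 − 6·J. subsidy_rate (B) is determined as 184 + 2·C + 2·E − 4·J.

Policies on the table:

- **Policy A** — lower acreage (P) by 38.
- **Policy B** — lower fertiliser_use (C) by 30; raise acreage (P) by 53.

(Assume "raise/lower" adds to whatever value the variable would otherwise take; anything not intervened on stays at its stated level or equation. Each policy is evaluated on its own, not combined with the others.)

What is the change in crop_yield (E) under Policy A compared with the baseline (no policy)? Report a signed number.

Baseline:
  P = 52
  Y = 59
  C = 104
  E = 168 − 3·52 − 5·59 − 4·104 = -699
Policy A (P − 38):
  P = 52 − 38 = 14
  Y = 59
  C = 104
  E = 168 − 3·14 − 5·59 − 4·104 = -585
Change in E: -585 − (-699) = 114

114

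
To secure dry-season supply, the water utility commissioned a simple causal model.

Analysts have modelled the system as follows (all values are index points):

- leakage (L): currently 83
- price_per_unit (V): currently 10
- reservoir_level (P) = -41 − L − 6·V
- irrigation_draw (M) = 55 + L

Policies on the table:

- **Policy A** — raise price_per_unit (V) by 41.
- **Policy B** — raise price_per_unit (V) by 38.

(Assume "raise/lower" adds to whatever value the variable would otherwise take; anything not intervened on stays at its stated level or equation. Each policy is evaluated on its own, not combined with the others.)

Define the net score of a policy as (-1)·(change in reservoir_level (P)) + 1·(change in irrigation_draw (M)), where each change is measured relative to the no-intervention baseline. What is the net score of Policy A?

246

Baseline:
  L = 83
  V = 10
  P = -41 − 83 − 6·10 = -184
  M = 55 + 83 = 138
Policy A (V + 41):
  L = 83
  V = 10 + 41 = 51
  P = -41 − 83 − 6·51 = -430
  M = 55 + 83 = 138
ΔP = -430 − (-184) = -246; ΔM = 138 − 138 = 0
Score = (-1)·(-246) + 1·0 = 246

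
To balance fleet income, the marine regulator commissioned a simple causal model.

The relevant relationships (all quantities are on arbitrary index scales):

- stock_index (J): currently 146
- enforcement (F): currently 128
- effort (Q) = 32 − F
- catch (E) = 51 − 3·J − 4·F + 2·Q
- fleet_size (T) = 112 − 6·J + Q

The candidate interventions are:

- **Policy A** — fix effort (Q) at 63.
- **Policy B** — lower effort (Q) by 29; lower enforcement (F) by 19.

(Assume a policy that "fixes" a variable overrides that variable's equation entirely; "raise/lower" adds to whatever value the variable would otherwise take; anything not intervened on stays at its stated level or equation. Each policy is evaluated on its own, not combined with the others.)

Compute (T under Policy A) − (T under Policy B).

169

Policy A (Q := 63):
  J = 146
  F = 128
  Q = 63
  T = 112 − 6·146 + 63 = -701
Policy B (Q − 29, F − 19):
  J = 146
  F = 128 − 19 = 109
  Q = 32 − 109 (−29 from intervention) = -106
  T = 112 − 6·146 + (-106) = -870
T: -701 − (-870) = 169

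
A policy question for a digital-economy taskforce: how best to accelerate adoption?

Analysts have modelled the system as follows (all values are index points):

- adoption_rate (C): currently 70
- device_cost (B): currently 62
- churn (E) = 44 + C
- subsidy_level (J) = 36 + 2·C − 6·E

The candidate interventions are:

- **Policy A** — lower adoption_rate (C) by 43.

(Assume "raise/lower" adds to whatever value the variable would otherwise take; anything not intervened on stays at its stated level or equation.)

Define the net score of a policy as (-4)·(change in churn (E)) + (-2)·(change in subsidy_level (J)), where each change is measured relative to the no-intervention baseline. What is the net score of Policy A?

Baseline:
  C = 70
  E = 44 + 70 = 114
  J = 36 + 2·70 − 6·114 = -508
Policy A (C − 43):
  C = 70 − 43 = 27
  E = 44 + 27 = 71
  J = 36 + 2·27 − 6·71 = -336
ΔE = 71 − 114 = -43; ΔJ = -336 − (-508) = 172
Score = (-4)·(-43) + (-2)·172 = -172

-172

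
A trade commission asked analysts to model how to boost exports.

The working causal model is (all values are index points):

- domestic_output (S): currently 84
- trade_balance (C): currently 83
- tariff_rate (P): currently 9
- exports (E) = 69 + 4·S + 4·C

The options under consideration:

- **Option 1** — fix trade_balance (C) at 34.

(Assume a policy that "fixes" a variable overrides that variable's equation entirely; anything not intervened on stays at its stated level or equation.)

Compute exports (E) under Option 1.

541

Option 1 (C := 34):
  S = 84
  C = 34
  E = 69 + 4·84 + 4·34 = 541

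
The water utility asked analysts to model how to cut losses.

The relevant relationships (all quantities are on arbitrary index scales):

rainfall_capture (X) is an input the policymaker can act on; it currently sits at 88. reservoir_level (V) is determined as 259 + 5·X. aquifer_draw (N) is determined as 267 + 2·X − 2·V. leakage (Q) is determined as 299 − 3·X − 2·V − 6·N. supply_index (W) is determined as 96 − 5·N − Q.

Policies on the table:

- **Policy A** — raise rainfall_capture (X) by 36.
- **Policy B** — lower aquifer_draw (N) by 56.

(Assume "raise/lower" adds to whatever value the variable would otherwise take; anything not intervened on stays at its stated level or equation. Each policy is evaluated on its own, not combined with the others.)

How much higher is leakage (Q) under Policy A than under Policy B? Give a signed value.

924

Policy A (X + 36):
  X = 88 + 36 = 124
  V = 259 + 5·124 = 879
  N = 267 + 2·124 − 2·879 = -1243
  Q = 299 − 3·124 − 2·879 − 6·(-1243) = 5627
Policy B (N − 56):
  X = 88
  V = 259 + 5·88 = 699
  N = 267 + 2·88 − 2·699 (−56 from intervention) = -1011
  Q = 299 − 3·88 − 2·699 − 6·(-1011) = 4703
Q: 5627 − 4703 = 924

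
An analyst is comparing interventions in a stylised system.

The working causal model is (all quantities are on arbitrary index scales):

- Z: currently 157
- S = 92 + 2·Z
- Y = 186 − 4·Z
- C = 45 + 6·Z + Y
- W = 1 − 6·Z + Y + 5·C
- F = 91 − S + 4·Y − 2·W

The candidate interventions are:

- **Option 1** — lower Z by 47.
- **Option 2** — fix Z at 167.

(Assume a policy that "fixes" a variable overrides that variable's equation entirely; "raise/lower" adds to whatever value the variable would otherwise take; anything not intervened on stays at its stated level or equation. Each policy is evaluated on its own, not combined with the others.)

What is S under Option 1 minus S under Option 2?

Option 1 (Z − 47):
  Z = 157 − 47 = 110
  S = 92 + 2·110 = 312
Option 2 (Z := 167):
  Z = 167
  S = 92 + 2·167 = 426
S: 312 − 426 = -114

-114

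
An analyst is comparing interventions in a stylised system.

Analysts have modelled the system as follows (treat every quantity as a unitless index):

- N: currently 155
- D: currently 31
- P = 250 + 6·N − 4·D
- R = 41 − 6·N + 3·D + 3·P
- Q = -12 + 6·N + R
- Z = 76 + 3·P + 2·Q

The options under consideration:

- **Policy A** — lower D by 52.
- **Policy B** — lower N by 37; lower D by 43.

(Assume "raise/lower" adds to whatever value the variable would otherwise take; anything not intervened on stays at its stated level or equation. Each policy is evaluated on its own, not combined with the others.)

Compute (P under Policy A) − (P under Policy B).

258

Policy A (D − 52):
  N = 155
  D = 31 − 52 = -21
  P = 250 + 6·155 − 4·(-21) = 1264
Policy B (N − 37, D − 43):
  N = 155 − 37 = 118
  D = 31 − 43 = -12
  P = 250 + 6·118 − 4·(-12) = 1006
P: 1264 − 1006 = 258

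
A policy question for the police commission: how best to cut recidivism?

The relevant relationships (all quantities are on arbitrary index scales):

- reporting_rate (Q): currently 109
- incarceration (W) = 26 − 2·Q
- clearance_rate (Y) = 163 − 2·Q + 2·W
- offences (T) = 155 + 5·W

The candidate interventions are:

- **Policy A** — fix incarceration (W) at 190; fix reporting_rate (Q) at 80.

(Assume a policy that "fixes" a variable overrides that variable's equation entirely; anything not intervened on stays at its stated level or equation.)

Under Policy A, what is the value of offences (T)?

Policy A (W := 190, Q := 80):
  Q = 80
  W = 190
  T = 155 + 5·190 = 1105

1105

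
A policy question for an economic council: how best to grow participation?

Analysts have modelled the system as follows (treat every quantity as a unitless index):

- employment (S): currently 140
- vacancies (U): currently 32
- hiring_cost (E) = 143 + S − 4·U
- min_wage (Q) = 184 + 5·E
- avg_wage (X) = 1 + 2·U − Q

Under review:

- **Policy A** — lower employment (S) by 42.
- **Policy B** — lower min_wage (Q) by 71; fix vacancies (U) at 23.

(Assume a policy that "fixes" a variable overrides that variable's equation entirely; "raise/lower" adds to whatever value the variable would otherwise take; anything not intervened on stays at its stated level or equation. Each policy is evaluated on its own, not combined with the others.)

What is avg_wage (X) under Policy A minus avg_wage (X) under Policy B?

Policy A (S − 42):
  S = 140 − 42 = 98
  U = 32
  E = 143 + 98 − 4·32 = 113
  Q = 184 + 5·113 = 749
  X = 1 + 2·32 − 749 = -684
Policy B (Q − 71, U := 23):
  S = 140
  U = 23
  E = 143 + 140 − 4·23 = 191
  Q = 184 + 5·191 (−71 from intervention) = 1068
  X = 1 + 2·23 − 1068 = -1021
X: -684 − (-1021) = 337

337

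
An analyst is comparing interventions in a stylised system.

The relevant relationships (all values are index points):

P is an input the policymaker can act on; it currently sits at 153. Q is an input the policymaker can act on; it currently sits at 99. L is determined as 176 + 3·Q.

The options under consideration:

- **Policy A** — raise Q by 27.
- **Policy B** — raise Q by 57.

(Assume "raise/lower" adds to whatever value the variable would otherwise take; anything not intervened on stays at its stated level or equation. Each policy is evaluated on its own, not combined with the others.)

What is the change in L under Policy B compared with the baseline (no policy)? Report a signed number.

Baseline:
  Q = 99
  L = 176 + 3·99 = 473
Policy B (Q + 57):
  Q = 99 + 57 = 156
  L = 176 + 3·156 = 644
Change in L: 644 − 473 = 171

171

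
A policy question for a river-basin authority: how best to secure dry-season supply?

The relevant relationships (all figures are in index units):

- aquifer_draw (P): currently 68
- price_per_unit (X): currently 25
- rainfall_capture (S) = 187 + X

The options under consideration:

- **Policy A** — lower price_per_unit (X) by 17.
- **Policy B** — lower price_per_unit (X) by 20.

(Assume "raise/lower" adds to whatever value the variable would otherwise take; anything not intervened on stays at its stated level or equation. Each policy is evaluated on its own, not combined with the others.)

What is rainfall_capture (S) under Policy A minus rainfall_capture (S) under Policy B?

3

Policy A (X − 17):
  X = 25 − 17 = 8
  S = 187 + 8 = 195
Policy B (X − 20):
  X = 25 − 20 = 5
  S = 187 + 5 = 192
S: 195 − 192 = 3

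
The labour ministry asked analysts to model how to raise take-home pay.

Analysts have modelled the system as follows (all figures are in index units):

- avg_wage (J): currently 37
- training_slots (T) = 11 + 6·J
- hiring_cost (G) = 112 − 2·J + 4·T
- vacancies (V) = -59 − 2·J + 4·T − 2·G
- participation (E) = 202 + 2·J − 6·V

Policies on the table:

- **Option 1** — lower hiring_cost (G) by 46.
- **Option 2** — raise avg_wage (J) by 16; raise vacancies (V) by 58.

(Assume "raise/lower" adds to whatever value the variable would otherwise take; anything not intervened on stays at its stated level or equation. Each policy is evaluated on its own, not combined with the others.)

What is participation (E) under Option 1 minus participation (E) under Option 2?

-2348

Option 1 (G − 46):
  J = 37
  T = 11 + 6·37 = 233
  G = 112 − 2·37 + 4·233 (−46 from intervention) = 924
  V = -59 − 2·37 + 4·233 − 2·924 = -1049
  E = 202 + 2·37 − 6·(-1049) = 6570
Option 2 (J + 16, V + 58):
  J = 37 + 16 = 53
  T = 11 + 6·53 = 329
  G = 112 − 2·53 + 4·329 = 1322
  V = -59 − 2·53 + 4·329 − 2·1322 (+58 from intervention) = -1435
  E = 202 + 2·53 − 6·(-1435) = 8918
E: 6570 − 8918 = -2348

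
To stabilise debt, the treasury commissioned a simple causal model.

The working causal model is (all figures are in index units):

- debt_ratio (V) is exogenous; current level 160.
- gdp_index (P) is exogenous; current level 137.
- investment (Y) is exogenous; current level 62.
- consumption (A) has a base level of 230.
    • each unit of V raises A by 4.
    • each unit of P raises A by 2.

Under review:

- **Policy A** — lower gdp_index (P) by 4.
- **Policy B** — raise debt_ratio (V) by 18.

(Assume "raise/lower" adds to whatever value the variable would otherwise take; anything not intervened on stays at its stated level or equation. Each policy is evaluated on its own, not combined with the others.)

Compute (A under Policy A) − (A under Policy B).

-80

Policy A (P − 4):
  V = 160
  P = 137 − 4 = 133
  A = 230 + 4·160 + 2·133 = 1136
Policy B (V + 18):
  V = 160 + 18 = 178
  P = 137
  A = 230 + 4·178 + 2·137 = 1216
A: 1136 − 1216 = -80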